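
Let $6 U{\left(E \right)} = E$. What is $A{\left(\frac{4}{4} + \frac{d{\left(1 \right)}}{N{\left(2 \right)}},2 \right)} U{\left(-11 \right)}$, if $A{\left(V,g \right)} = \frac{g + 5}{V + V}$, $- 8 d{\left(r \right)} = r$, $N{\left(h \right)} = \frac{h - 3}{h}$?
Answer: $- \frac{77}{15} \approx -5.1333$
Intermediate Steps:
$U{\left(E \right)} = \frac{E}{6}$
$N{\left(h \right)} = \frac{-3 + h}{h}$
$d{\left(r \right)} = - \frac{r}{8}$
$A{\left(V,g \right)} = \frac{5 + g}{2 V}$
$A{\left(\frac{4}{4} + \frac{d{\left(1 \right)}}{N{\left(2 \right)}},2 \right)} U{\left(-11 \right)} = \frac{5 + 2}{2 \left(\frac{4}{4} + \frac{\left(- \frac{1}{8}\right) 1}{\frac{1}{2} \left(-3 + 2\right)}\right)} \frac{1}{6} \left(-11\right) = \frac{1}{2} \frac{1}{4 \cdot \frac{1}{4} - \frac{1}{8 \cdot \frac{1}{2} \left(-1\right)}} 7 \left(- \frac{11}{6}\right) = \frac{1}{2} \frac{1}{1 - \frac{1}{8 \left(- \frac{1}{2}\right)}} 7 \left(- \frac{11}{6}\right) = \frac{1}{2} \frac{1}{1 - - \frac{1}{4}} \cdot 7 \left(- \frac{11}{6}\right) = \frac{1}{2} \frac{1}{1 + \frac{1}{4}} \cdot 7 \left(- \frac{11}{6}\right) = \frac{1}{2} \frac{1}{\frac{5}{4}} \cdot 7 \left(- \frac{11}{6}\right) = \frac{1}{2} \cdot \frac{4}{5} \cdot 7 \left(- \frac{11}{6}\right) = \frac{14}{5} \left(- \frac{11}{6}\right) = - \frac{77}{15}$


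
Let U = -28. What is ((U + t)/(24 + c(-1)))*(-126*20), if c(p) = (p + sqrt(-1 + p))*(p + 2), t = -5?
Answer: 212520/59 - 9240*I*sqrt(2)/59 ≈ 3602.0 - 221.48*I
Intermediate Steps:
c(p) = (2 + p)*(p + sqrt(-1 + p)) (c(p) = (p + sqrt(-1 + p))*(2 + p) = (2 + p)*(p + sqrt(-1 + p)))
((U + t)/(24 + c(-1)))*(-126*20) = ((-28 - 5)/(24 + ((-1)**2 + 2*(-1) + 2*sqrt(-1 - 1) - sqrt(-1 - 1))))*(-126*20) = -33/(24 + (1 - 2 + 2*sqrt(-2) - sqrt(-2)))*(-2520) = -33/(24 + (1 - 2 + 2*(I*sqrt(2)) - I*sqrt(2)))*(-2520) = -33/(24 + (1 - 2 + 2*I*sqrt(2) - I*sqrt(2)))*(-2520) = -33/(24 + (-1 + I*sqrt(2)))*(-2520) = -33/(23 + I*sqrt(2))*(-2520) = 83160/(23 + I*sqrt(2))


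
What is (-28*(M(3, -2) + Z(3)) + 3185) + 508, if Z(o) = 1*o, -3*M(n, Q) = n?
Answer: 3637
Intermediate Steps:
M(n, Q) = -n/3
Z(o) = o
(-28*(M(3, -2) + Z(3)) + 3185) + 508 = (-28*(-⅓*3 + 3) + 3185) + 508 = (-28*(-1 + 3) + 3185) + 508 = (-28*2 + 3185) + 508 = (-56 + 3185) + 508 = 3129 + 508 = 3637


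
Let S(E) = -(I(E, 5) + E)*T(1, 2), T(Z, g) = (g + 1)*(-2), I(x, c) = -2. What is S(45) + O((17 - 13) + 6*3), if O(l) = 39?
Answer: 297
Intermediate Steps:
T(Z, g) = -2 - 2*g (T(Z, g) = (1 + g)*(-2) = -2 - 2*g)
S(E) = -12 + 6*E (S(E) = -(-2 + E)*(-2 - 2*2) = -(-2 + E)*(-2 - 4) = -(-2 + E)*(-6) = -(12 - 6*E) = -12 + 6*E)
S(45) + O((17 - 13) + 6*3) = (-12 + 6*45) + 39 = (-12 + 270) + 39 = 258 + 39 = 297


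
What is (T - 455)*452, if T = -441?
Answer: -404992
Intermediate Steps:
(T - 455)*452 = (-441 - 455)*452 = -896*452 = -404992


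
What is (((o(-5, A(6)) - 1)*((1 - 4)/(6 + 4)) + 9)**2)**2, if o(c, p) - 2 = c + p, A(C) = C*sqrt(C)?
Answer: 14585913/625 - 5667732*sqrt(6)/625 ≈ 1124.6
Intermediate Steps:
A(C) = C**(3/2)
o(c, p) = 2 + c + p (o(c, p) = 2 + (c + p) = 2 + c + p)
(((o(-5, A(6)) - 1)*((1 - 4)/(6 + 4)) + 9)**2)**2 = ((((2 - 5 + 6**(3/2)) - 1)*((1 - 4)/(6 + 4)) + 9)**2)**2 = ((((2 - 5 + 6*sqrt(6)) - 1)*(-3/10) + 9)**2)**2 = ((((-3 + 6*sqrt(6)) - 1)*(-3*1/10) + 9)**2)**2 = (((-4 + 6*sqrt(6))*(-3/10) + 9)**2)**2 = (((6/5 - 9*sqrt(6)/5) + 9)**2)**2 = ((51/5 - 9*sqrt(6)/5)**2)**2 = (51/5 - 9*sqrt(6)/5)**4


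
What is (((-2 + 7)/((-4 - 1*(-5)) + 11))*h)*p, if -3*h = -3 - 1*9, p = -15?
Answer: -25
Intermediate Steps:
h = 4 (h = -(-3 - 1*9)/3 = -(-3 - 9)/3 = -1/3*(-12) = 4)
(((-2 + 7)/((-4 - 1*(-5)) + 11))*h)*p = (((-2 + 7)/((-4 - 1*(-5)) + 11))*4)*(-15) = ((5/((-4 + 5) + 11))*4)*(-15) = ((5/(1 + 11))*4)*(-15) = ((5/12)*4)*(-15) = (5/3)*(-15) = -25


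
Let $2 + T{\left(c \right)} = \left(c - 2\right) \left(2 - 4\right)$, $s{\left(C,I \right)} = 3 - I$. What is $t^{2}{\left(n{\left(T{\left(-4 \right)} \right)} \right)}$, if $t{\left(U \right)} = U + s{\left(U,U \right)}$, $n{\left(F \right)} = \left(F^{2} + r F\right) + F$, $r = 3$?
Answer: $9$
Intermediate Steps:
$T{\left(c \right)} = 2 - 2 c$ ($T{\left(c \right)} = -2 + \left(c - 2\right) \left(2 - 4\right) = -2 + \left(-2 + c\right) \left(-2\right) = -2 - \left(-4 + 2 c\right) = 2 - 2 c$)
$n{\left(F \right)} = F^{2} + 4 F$ ($n{\left(F \right)} = \left(F^{2} + 3 F\right) + F = F^{2} + 4 F$)
$t{\left(U \right)} = 3$ ($t{\left(U \right)} = U - \left(-3 + U\right) = 3$)
$t^{2}{\left(n{\left(T{\left(-4 \right)} \right)} \right)} = 3^{2} = 9$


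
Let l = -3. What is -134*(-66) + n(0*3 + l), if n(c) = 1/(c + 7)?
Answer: 35377/4 ≈ 8844.3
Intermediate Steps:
n(c) = 1/(7 + c)
-134*(-66) + n(0*3 + l) = -134*(-66) + 1/(7 + (0*3 - 3)) = 8844 + 1/(7 + (0 - 3)) = 8844 + 1/(7 - 3) = 8844 + 1/4 = 8844 + ¼ = 35377/4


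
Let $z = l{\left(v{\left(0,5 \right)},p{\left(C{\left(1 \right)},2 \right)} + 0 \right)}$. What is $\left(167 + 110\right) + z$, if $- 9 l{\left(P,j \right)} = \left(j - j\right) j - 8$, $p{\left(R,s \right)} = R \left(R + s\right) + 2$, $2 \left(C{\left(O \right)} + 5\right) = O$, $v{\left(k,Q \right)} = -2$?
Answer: $\frac{2501}{9} \approx 277.89$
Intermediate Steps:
$C{\left(O \right)} = -5 + \frac{O}{2}$
$p{\left(R,s \right)} = 2 + R \left(R + s\right)$
$l{\left(P,j \right)} = \frac{8}{9}$ ($l{\left(P,j \right)} = - \frac{\left(j - j\right) j - 8}{9} = - \frac{0 j - 8}{9} = - \frac{0 - 8}{9} = \left(- \frac{1}{9}\right) \left(-8\right) = \frac{8}{9}$)
$z = \frac{8}{9} \approx 0.88889$
$\left(167 + 110\right) + z = \left(167 + 110\right) + \frac{8}{9} = 277 + \frac{8}{9} = \frac{2501}{9}$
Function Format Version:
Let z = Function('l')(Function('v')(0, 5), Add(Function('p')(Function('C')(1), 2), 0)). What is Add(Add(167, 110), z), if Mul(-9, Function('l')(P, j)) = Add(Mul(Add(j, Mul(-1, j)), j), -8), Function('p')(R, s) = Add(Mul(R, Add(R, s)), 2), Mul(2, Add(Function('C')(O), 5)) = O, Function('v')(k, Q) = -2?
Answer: Rational(2501, 9) ≈ 277.89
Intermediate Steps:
Function('C')(O) = Add(-5, Mul(Rational(1, 2), O))
Function('p')(R, s) = Add(2, Mul(R, Add(R, s)))
Function('l')(P, j) = Rational(8, 9) (Function('l')(P, j) = Mul(Rational(-1, 9), Add(Mul(Add(j, Mul(-1, j)), j), -8)) = Mul(Rational(-1, 9), Add(Mul(0, j), -8)) = Mul(Rational(-1, 9), Add(0, -8)) = Mul(Rational(-1, 9), -8) = Rational(8, 9))
z = Rational(8, 9) ≈ 0.88889
Add(Add(167, 110), z) = Add(Add(167, 110), Rational(8, 9)) = Add(277, Rational(8, 9)) = Rational(2501, 9)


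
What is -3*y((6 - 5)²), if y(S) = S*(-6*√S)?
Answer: 18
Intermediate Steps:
y(S) = -6*S^(3/2)
-3*y((6 - 5)²) = -3*(-6*((6 - 5)²)^(3/2)) = -3*(-6*(1²)^(3/2)) = -3*(-6*1^(3/2)) = -3*(-6*1) = -3*(-6) = -1*(-18) = 18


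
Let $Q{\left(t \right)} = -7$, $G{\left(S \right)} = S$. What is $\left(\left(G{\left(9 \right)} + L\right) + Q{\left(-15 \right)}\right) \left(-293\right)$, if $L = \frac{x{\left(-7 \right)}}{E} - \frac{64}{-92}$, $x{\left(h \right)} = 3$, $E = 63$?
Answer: $- \frac{388225}{483} \approx -803.78$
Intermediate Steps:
$L = \frac{359}{483}$ ($L = \frac{3}{63} - \frac{64}{-92} = 3 \cdot \frac{1}{63} - - \frac{16}{23} = \frac{1}{21} + \frac{16}{23} = \frac{359}{483} \approx 0.74327$)
$\left(\left(G{\left(9 \right)} + L\right) + Q{\left(-15 \right)}\right) \left(-293\right) = \left(\left(9 + \frac{359}{483}\right) - 7\right) \left(-293\right) = \left(\frac{4706}{483} - 7\right) \left(-293\right) = \frac{1325}{483} \left(-293\right) = - \frac{388225}{483}$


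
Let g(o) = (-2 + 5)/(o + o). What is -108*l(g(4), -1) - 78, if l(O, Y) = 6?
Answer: -726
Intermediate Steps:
g(o) = 3/(2*o) (g(o) = 3/((2*o)) = 3*(1/(2*o)) = 3/(2*o))
-108*l(g(4), -1) - 78 = -108*6 - 78 = -648 - 78 = -726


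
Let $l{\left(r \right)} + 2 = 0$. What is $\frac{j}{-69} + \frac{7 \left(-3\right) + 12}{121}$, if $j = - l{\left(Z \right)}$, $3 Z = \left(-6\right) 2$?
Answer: $- \frac{863}{8349} \approx -0.10337$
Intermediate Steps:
$Z = -4$ ($Z = \frac{\left(-6\right) 2}{3} = \frac{1}{3} \left(-12\right) = -4$)
$l{\left(r \right)} = -2$ ($l{\left(r \right)} = -2 + 0 = -2$)
$j = 2$ ($j = \left(-1\right) \left(-2\right) = 2$)
$\frac{j}{-69} + \frac{7 \left(-3\right) + 12}{121} = \frac{2}{-69} + \frac{7 \left(-3\right) + 12}{121} = 2 \left(- \frac{1}{69}\right) + \left(-21 + 12\right) \frac{1}{121} = - \frac{2}{69} - \frac{9}{121} = - \frac{863}{8349}$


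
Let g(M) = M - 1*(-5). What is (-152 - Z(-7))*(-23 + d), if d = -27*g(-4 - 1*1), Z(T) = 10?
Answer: 3726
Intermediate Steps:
g(M) = 5 + M (g(M) = M + 5 = 5 + M)
d = 0 (d = -27*(5 + (-4 - 1*1)) = -27*(5 + (-4 - 1)) = -27*(5 - 5) = -27*0 = 0)
(-152 - Z(-7))*(-23 + d) = (-152 - 1*10)*(-23 + 0) = (-152 - 10)*(-23) = -162*(-23) = 3726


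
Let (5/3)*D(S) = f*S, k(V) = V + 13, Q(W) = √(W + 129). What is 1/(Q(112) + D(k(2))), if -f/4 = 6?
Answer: -216/46415 - √241/46415 ≈ -0.0049881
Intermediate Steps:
Q(W) = √(129 + W)
k(V) = 13 + V
f = -24 (f = -4*6 = -24)
D(S) = -72*S/5 (D(S) = 3*(-24*S)/5 = -72*S/5)
1/(Q(112) + D(k(2))) = 1/(√(129 + 112) - 72*(13 + 2)/5) = 1/(√241 - 72/5*15) = 1/(√241 - 216) = 1/(-216 + √241)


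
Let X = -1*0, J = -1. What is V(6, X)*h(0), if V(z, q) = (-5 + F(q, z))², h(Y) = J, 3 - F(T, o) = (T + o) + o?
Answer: -196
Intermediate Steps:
F(T, o) = 3 - T - 2*o (F(T, o) = 3 - ((T + o) + o) = 3 - (T + 2*o) = 3 + (-T - 2*o) = 3 - T - 2*o)
h(Y) = -1
X = 0
V(z, q) = (-2 - q - 2*z)² (V(z, q) = (-5 + (3 - q - 2*z))² = (-2 - q - 2*z)²)
V(6, X)*h(0) = (2 + 0 + 2*6)²*(-1) = (2 + 0 + 12)²*(-1) = 14²*(-1) = 196*(-1) = -196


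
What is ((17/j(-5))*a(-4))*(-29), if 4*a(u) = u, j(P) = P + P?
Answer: -493/10 ≈ -49.300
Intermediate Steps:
j(P) = 2*P
a(u) = u/4
((17/j(-5))*a(-4))*(-29) = ((17/((2*(-5))))*((¼)*(-4)))*(-29) = ((17/(-10))*(-1))*(-29) = ((17*(-⅒))*(-1))*(-29) = -17/10*(-1)*(-29) = (17/10)*(-29) = -493/10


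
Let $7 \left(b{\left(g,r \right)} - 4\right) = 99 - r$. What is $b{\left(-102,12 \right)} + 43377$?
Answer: $\frac{303754}{7} \approx 43393.0$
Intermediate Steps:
$b{\left(g,r \right)} = \frac{127}{7} - \frac{r}{7}$ ($b{\left(g,r \right)} = 4 + \frac{99 - r}{7} = 4 - \left(- \frac{99}{7} + \frac{r}{7}\right) = \frac{127}{7} - \frac{r}{7}$)
$b{\left(-102,12 \right)} + 43377 = \left(\frac{127}{7} - \frac{12}{7}\right) + 43377 = \frac{115}{7} + 43377 = \frac{303754}{7}$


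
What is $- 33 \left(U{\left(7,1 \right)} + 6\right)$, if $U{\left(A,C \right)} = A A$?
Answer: $-1815$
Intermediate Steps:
$U{\left(A,C \right)} = A^{2}$
$- 33 \left(U{\left(7,1 \right)} + 6\right) = - 33 \left(7^{2} + 6\right) = - 33 \left(49 + 6\right) = \left(-33\right) 55 = -1815$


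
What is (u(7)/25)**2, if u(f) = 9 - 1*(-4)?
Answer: 169/625 ≈ 0.27040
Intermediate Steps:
u(f) = 13 (u(f) = 9 + 4 = 13)
(u(7)/25)**2 = (13/25)**2 = 169/625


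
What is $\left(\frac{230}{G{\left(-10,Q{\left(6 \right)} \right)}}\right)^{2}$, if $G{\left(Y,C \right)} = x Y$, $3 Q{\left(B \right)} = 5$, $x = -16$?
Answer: $\frac{529}{256} \approx 2.0664$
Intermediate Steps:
$Q{\left(B \right)} = \frac{5}{3}$ ($Q{\left(B \right)} = \frac{1}{3} \cdot 5 = \frac{5}{3}$)
$G{\left(Y,C \right)} = - 16 Y$
$\left(\frac{230}{G{\left(-10,Q{\left(6 \right)} \right)}}\right)^{2} = \left(\frac{230}{\left(-16\right) \left(-10\right)}\right)^{2} = \left(\frac{230}{160}\right)^{2} = \left(230 \cdot \frac{1}{160}\right)^{2} = \left(\frac{23}{16}\right)^{2} = \frac{529}{256}$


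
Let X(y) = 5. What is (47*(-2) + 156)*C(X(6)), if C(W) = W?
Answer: 310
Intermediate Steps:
(47*(-2) + 156)*C(X(6)) = (47*(-2) + 156)*5 = (-94 + 156)*5 = 62*5 = 310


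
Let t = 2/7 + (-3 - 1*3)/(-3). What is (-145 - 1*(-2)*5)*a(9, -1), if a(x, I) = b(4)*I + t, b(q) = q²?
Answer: 12960/7 ≈ 1851.4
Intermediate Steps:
t = 16/7 (t = 2*(⅐) + (-3 - 3)*(-⅓) = 2/7 - 6*(-⅓) = 2/7 + 2 = 16/7 ≈ 2.2857)
a(x, I) = 16/7 + 16*I (a(x, I) = 4²*I + 16/7 = 16*I + 16/7 = 16/7 + 16*I)
(-145 - 1*(-2)*5)*a(9, -1) = (-145 - 1*(-2)*5)*(16/7 + 16*(-1)) = (-145 + 2*5)*(16/7 - 16) = (-145 + 10)*(-96/7) = -135*(-96/7) = 12960/7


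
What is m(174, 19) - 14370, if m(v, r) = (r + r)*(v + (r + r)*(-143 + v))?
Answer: 37006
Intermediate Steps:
m(v, r) = 2*r*(v + 2*r*(-143 + v)) (m(v, r) = (2*r)*(v + (2*r)*(-143 + v)) = (2*r)*(v + 2*r*(-143 + v)) = 2*r*(v + 2*r*(-143 + v)))
m(174, 19) - 14370 = 2*19*(174 - 286*19 + 2*19*174) - 14370 = 2*19*(174 - 5434 + 6612) - 14370 = 2*19*1352 - 14370 = 51376 - 14370 = 37006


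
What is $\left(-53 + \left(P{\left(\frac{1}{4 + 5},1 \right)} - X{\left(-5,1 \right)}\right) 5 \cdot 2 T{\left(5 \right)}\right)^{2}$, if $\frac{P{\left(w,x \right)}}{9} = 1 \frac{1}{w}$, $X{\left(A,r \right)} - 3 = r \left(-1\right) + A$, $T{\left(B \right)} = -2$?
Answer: $3003289$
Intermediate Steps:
$X{\left(A,r \right)} = 3 + A - r$ ($X{\left(A,r \right)} = 3 + \left(r \left(-1\right) + A\right) = 3 + \left(- r + A\right) = 3 + \left(A - r\right) = 3 + A - r$)
$P{\left(w,x \right)} = \frac{9}{w}$ ($P{\left(w,x \right)} = 9 \cdot 1 \frac{1}{w} = \frac{9}{w}$)
$\left(-53 + \left(P{\left(\frac{1}{4 + 5},1 \right)} - X{\left(-5,1 \right)}\right) 5 \cdot 2 T{\left(5 \right)}\right)^{2} = \left(-53 + \left(\frac{9}{\frac{1}{4 + 5}} - \left(3 - 5 - 1\right)\right) 5 \cdot 2 \left(-2\right)\right)^{2} = \left(-53 + \left(\frac{9}{\frac{1}{9}} - \left(3 - 5 - 1\right)\right) 5 \cdot 2 \left(-2\right)\right)^{2} = \left(-53 + \left(9 \frac{1}{\frac{1}{9}} - -3\right) 5 \cdot 2 \left(-2\right)\right)^{2} = \left(-53 + \left(9 \cdot 9 + 3\right) 5 \cdot 2 \left(-2\right)\right)^{2} = \left(-53 + \left(81 + 3\right) 5 \cdot 2 \left(-2\right)\right)^{2} = \left(-53 + 84 \cdot 5 \cdot 2 \left(-2\right)\right)^{2} = \left(-53 + 420 \cdot 2 \left(-2\right)\right)^{2} = \left(-53 + 840 \left(-2\right)\right)^{2} = \left(-53 - 1680\right)^{2} = \left(-1733\right)^{2} = 3003289$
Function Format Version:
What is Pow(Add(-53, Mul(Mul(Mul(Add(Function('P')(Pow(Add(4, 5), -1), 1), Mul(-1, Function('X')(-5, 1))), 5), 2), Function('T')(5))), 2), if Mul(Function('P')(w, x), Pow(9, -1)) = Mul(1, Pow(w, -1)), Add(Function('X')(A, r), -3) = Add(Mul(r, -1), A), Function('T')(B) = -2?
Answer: 3003289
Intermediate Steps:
Function('X')(A, r) = Add(3, A, Mul(-1, r)) (Function('X')(A, r) = Add(3, Add(Mul(r, -1), A)) = Add(3, Add(Mul(-1, r), A)) = Add(3, Add(A, Mul(-1, r))) = Add(3, A, Mul(-1, r)))
Function('P')(w, x) = Mul(9, Pow(w, -1)) (Function('P')(w, x) = Mul(9, Mul(1, Pow(w, -1))) = Mul(9, Pow(w, -1)))
Pow(Add(-53, Mul(Mul(Mul(Add(Function('P')(Pow(Add(4, 5), -1), 1), Mul(-1, Function('X')(-5, 1))), 5), 2), Function('T')(5))), 2) = Pow(Add(-53, Mul(Mul(Mul(Add(Mul(9, Pow(Pow(Add(4, 5), -1), -1)), Mul(-1, Add(3, -5, Mul(-1, 1)))), 5), 2), -2)), 2) = Pow(Add(-53, Mul(Mul(Mul(Add(Mul(9, Pow(Pow(9, -1), -1)), Mul(-1, Add(3, -5, -1))), 5), 2), -2)), 2) = Pow(Add(-53, Mul(Mul(Mul(Add(Mul(9, Pow(Rational(1, 9), -1)), Mul(-1, -3)), 5), 2), -2)), 2) = Pow(Add(-53, Mul(Mul(Mul(Add(Mul(9, 9), 3), 5), 2), -2)), 2) = Pow(Add(-53, Mul(Mul(Mul(Add(81, 3), 5), 2), -2)), 2) = Pow(Add(-53, Mul(Mul(Mul(84, 5), 2), -2)), 2) = Pow(Add(-53, Mul(Mul(420, 2), -2)), 2) = Pow(Add(-53, Mul(840, -2)), 2) = Pow(Add(-53, -1680), 2) = Pow(-1733, 2) = 3003289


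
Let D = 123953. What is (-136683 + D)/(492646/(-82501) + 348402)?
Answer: -525118865/14371510378 ≈ -0.036539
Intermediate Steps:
(-136683 + D)/(492646/(-82501) + 348402) = (-136683 + 123953)/(492646/(-82501) + 348402) = -12730/(492646*(-1/82501) + 348402) = -12730/(-492646/82501 + 348402) = -12730/28743020756/82501 = -12730*82501/28743020756 = -525118865/14371510378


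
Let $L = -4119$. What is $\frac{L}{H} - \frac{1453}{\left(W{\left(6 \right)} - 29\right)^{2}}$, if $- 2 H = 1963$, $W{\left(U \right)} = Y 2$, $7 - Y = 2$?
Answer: $\frac{121679}{708643} \approx 0.17171$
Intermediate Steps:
$Y = 5$ ($Y = 7 - 2 = 5$)
$W{\left(U \right)} = 10$ ($W{\left(U \right)} = 5 \cdot 2 = 10$)
$H = - \frac{1963}{2}$ ($H = \left(- \frac{1}{2}\right) 1963 = - \frac{1963}{2} \approx -981.5$)
$\frac{L}{H} - \frac{1453}{\left(W{\left(6 \right)} - 29\right)^{2}} = - \frac{4119}{- \frac{1963}{2}} - \frac{1453}{\left(10 - 29\right)^{2}} = \left(-4119\right) \left(- \frac{2}{1963}\right) - \frac{1453}{\left(-19\right)^{2}} = \frac{8238}{1963} - \frac{1453}{361} = \frac{121679}{708643}$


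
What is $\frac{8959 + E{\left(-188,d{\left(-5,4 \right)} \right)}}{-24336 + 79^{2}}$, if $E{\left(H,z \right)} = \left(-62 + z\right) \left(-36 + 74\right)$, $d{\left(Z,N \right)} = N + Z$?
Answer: $- \frac{1313}{3619} \approx -0.36281$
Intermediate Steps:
$E{\left(H,z \right)} = -2356 + 38 z$ ($E{\left(H,z \right)} = \left(-62 + z\right) 38 = -2356 + 38 z$)
$\frac{8959 + E{\left(-188,d{\left(-5,4 \right)} \right)}}{-24336 + 79^{2}} = \frac{8959 - \left(2356 - 38 \left(4 - 5\right)\right)}{-24336 + 79^{2}} = \frac{8959 + \left(-2356 + 38 \left(-1\right)\right)}{-24336 + 6241} = \frac{8959 - 2394}{-18095} = \left(8959 - 2394\right) \left(- \frac{1}{18095}\right) = 6565 \left(- \frac{1}{18095}\right) = - \frac{1313}{3619}$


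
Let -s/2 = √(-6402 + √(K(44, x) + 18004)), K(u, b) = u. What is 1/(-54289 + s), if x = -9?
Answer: I/(-54289*I + 2*√2*√(3201 - 4*√282)) ≈ -1.842e-5 + 5.3722e-8*I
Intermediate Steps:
s = -2*√(-6402 + 8*√282) (s = -2*√(-6402 + √(44 + 18004)) = -2*√(-6402 + √18048) = -2*√(-6402 + 8*√282) ≈ -158.34*I)
1/(-54289 + s) = 1/(-54289 - 2*I*√(6402 - 8*√282))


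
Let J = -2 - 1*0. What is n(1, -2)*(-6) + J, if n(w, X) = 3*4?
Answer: -74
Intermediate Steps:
n(w, X) = 12
J = -2 (J = -2 + 0 = -2)
n(1, -2)*(-6) + J = 12*(-6) - 2 = -72 - 2 = -74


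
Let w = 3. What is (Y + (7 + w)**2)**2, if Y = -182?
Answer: 6724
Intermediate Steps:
(Y + (7 + w)**2)**2 = (-182 + (7 + 3)**2)**2 = (-182 + 10**2)**2 = (-182 + 100)**2 = (-82)**2 = 6724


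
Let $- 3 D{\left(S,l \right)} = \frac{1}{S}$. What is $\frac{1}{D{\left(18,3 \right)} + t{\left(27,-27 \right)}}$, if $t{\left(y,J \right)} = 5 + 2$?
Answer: $\frac{54}{377} \approx 0.14324$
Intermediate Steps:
$D{\left(S,l \right)} = - \frac{1}{3 S}$
$t{\left(y,J \right)} = 7$
$\frac{1}{D{\left(18,3 \right)} + t{\left(27,-27 \right)}} = \frac{1}{- \frac{1}{3 \cdot 18} + 7} = \frac{1}{\left(- \frac{1}{3}\right) \frac{1}{18} + 7} = \frac{1}{- \frac{1}{54} + 7} = \frac{1}{\frac{377}{54}} = \frac{54}{377}$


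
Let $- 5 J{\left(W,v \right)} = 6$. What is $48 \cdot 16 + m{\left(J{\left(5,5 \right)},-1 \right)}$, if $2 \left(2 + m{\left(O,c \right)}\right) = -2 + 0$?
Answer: $765$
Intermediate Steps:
$J{\left(W,v \right)} = - \frac{6}{5}$ ($J{\left(W,v \right)} = \left(- \frac{1}{5}\right) 6 = - \frac{6}{5}$)
$m{\left(O,c \right)} = -3$ ($m{\left(O,c \right)} = -2 + \frac{-2 + 0}{2} = -2 + \frac{1}{2} \left(-2\right) = -2 - 1 = -3$)
$48 \cdot 16 + m{\left(J{\left(5,5 \right)},-1 \right)} = 48 \cdot 16 - 3 = 768 - 3 = 765$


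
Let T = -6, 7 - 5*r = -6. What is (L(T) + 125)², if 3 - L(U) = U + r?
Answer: 431649/25 ≈ 17266.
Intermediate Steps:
r = 13/5 (r = 7/5 - ⅕*(-6) = 7/5 + 6/5 = 13/5 ≈ 2.6000)
L(U) = ⅖ - U (L(U) = 3 - (U + 13/5) = 3 - (13/5 + U) = 3 + (-13/5 - U) = ⅖ - U)
(L(T) + 125)² = ((⅖ - 1*(-6)) + 125)² = ((⅖ + 6) + 125)² = (32/5 + 125)² = (657/5)² = 431649/25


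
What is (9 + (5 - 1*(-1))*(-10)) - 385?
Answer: -436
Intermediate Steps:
(9 + (5 - 1*(-1))*(-10)) - 385 = (9 + (5 + 1)*(-10)) - 385 = (9 + 6*(-10)) - 385 = (9 - 60) - 385 = -51 - 385 = -436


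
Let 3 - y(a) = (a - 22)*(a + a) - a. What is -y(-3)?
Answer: 150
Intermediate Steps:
y(a) = 3 + a - 2*a*(-22 + a) (y(a) = 3 - ((a - 22)*(a + a) - a) = 3 - ((-22 + a)*(2*a) - a) = 3 - (2*a*(-22 + a) - a) = 3 - (-a + 2*a*(-22 + a)) = 3 + (a - 2*a*(-22 + a)) = 3 + a - 2*a*(-22 + a))
-y(-3) = -(3 - 2*(-3)² + 45*(-3)) = -(3 - 2*9 - 135) = -(3 - 18 - 135) = -1*(-150) = 150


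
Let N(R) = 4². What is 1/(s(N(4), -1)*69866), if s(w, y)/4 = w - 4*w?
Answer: -1/13414272 ≈ -7.4547e-8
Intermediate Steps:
N(R) = 16
s(w, y) = -12*w (s(w, y) = 4*(w - 4*w) = 4*(-3*w) = -12*w)
1/(s(N(4), -1)*69866) = 1/(-12*16*69866) = 1/(-192*69866) = 1/(-13414272) = -1/13414272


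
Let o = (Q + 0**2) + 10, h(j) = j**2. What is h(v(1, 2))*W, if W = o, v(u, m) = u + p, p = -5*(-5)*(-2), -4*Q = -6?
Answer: 55223/2 ≈ 27612.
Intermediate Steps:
Q = 3/2 (Q = -1/4*(-6) = 3/2 ≈ 1.5000)
p = -50 (p = 25*(-2) = -50)
v(u, m) = -50 + u (v(u, m) = u - 50 = -50 + u)
o = 23/2 (o = (3/2 + 0**2) + 10 = (3/2 + 0) + 10 = 3/2 + 10 = 23/2 ≈ 11.500)
W = 23/2 ≈ 11.500
h(v(1, 2))*W = (-50 + 1)**2*(23/2) = (-49)**2*(23/2) = 2401*(23/2) = 55223/2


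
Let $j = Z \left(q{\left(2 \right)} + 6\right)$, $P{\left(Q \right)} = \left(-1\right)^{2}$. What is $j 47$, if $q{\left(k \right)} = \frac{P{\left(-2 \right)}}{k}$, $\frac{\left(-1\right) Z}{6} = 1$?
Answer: $-1833$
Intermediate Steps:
$Z = -6$ ($Z = \left(-6\right) 1 = -6$)
$P{\left(Q \right)} = 1$
$q{\left(k \right)} = \frac{1}{k}$ ($q{\left(k \right)} = 1 \frac{1}{k} = \frac{1}{k}$)
$j = -39$ ($j = - 6 \left(\frac{1}{2} + 6\right) = \left(-6\right) \frac{13}{2} = -39$)
$j 47 = \left(-39\right) 47 = -1833$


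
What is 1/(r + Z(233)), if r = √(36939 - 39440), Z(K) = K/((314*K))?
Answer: 314/246588597 - 98596*I*√2501/246588597 ≈ 1.2734e-6 - 0.019996*I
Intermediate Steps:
Z(K) = 1/314 (Z(K) = K*(1/(314*K)) = 1/314)
r = I*√2501 (r = √(-2501) = I*√2501 ≈ 50.01*I)
1/(r + Z(233)) = 1/(I*√2501 + 1/314) = 1/(1/314 + I*√2501)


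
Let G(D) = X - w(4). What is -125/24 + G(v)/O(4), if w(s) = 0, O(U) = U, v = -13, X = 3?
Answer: -107/24 ≈ -4.4583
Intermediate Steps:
G(D) = 3 (G(D) = 3 - 1*0 = 3 + 0 = 3)
-125/24 + G(v)/O(4) = -125/24 + 3/4 = -125*1/24 + 3*(¼) = -125/24 + ¾ = -107/24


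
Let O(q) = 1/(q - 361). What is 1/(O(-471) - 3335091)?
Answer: -832/2774795713 ≈ -2.9984e-7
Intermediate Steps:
O(q) = 1/(-361 + q)
1/(O(-471) - 3335091) = 1/(1/(-361 - 471) - 3335091) = 1/(1/(-832) - 3335091) = 1/(-1/832 - 3335091) = 1/(-2774795713/832) = -832/2774795713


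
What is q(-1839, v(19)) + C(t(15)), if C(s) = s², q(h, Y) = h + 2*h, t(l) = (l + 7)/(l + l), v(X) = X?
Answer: -1241204/225 ≈ -5516.5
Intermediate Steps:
t(l) = (7 + l)/(2*l) (t(l) = (7 + l)/((2*l)) = (7 + l)*(1/(2*l)) = (7 + l)/(2*l))
q(h, Y) = 3*h
q(-1839, v(19)) + C(t(15)) = 3*(-1839) + ((½)*(7 + 15)/15)² = -5517 + ((½)*(1/15)*22)² = -5517 + (11/15)² = -5517 + 121/225 = -1241204/225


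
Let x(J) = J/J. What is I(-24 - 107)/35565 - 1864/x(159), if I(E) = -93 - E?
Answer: -66293122/35565 ≈ -1864.0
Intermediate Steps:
x(J) = 1
I(-24 - 107)/35565 - 1864/x(159) = (-93 - (-24 - 107))/35565 - 1864/1 = (-93 - 1*(-131))*(1/35565) - 1864*1 = (-93 + 131)*(1/35565) - 1864 = 38*(1/35565) - 1864 = 38/35565 - 1864 = -66293122/35565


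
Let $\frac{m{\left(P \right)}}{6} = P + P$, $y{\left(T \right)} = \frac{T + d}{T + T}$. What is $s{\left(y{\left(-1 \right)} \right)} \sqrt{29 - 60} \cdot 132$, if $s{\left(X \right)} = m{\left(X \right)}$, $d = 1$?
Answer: $0$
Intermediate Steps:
$y{\left(T \right)} = \frac{1 + T}{2 T}$ ($y{\left(T \right)} = \frac{T + 1}{T + T} = \frac{1 + T}{2 T}$)
$m{\left(P \right)} = 12 P$ ($m{\left(P \right)} = 6 \left(P + P\right) = 6 \cdot 2 P = 12 P$)
$s{\left(X \right)} = 12 X$
$s{\left(y{\left(-1 \right)} \right)} \sqrt{29 - 60} \cdot 132 = 12 \frac{1 - 1}{2 \left(-1\right)} \sqrt{29 - 60} \cdot 132 = 12 \cdot \frac{1}{2} \left(-1\right) 0 \sqrt{-31} \cdot 132 = 12 \cdot 0 i \sqrt{31} \cdot 132 = 0 i \sqrt{31} \cdot 132 = 0 \cdot 132 = 0$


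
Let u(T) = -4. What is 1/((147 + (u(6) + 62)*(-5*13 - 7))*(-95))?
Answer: 1/382755 ≈ 2.6126e-6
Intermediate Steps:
1/((147 + (u(6) + 62)*(-5*13 - 7))*(-95)) = 1/((147 + (-4 + 62)*(-5*13 - 7))*(-95)) = 1/((147 + 58*(-65 - 7))*(-95)) = 1/((147 + 58*(-72))*(-95)) = 1/((147 - 4176)*(-95)) = 1/(-4029*(-95)) = 1/382755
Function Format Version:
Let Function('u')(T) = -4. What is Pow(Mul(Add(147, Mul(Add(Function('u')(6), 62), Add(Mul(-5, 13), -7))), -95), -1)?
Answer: Rational(1, 382755) ≈ 2.6126e-6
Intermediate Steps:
Pow(Mul(Add(147, Mul(Add(Function('u')(6), 62), Add(Mul(-5, 13), -7))), -95), -1) = Pow(Mul(Add(147, Mul(Add(-4, 62), Add(Mul(-5, 13), -7))), -95), -1) = Pow(Mul(Add(147, Mul(58, Add(-65, -7))), -95), -1) = Pow(Mul(Add(147, Mul(58, -72)), -95), -1) = Pow(Mul(Add(147, -4176), -95), -1) = Pow(Mul(-4029, -95), -1) = Pow(382755, -1) = Rational(1, 382755)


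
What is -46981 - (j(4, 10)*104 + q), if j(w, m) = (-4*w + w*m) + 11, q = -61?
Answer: -50560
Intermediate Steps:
j(w, m) = 11 - 4*w + m*w (j(w, m) = (-4*w + m*w) + 11 = 11 - 4*w + m*w)
-46981 - (j(4, 10)*104 + q) = -46981 - ((11 - 4*4 + 10*4)*104 - 61) = -46981 - ((11 - 16 + 40)*104 - 61) = -46981 - (35*104 - 61) = -46981 - (3640 - 61) = -46981 - 1*3579 = -46981 - 3579 = -50560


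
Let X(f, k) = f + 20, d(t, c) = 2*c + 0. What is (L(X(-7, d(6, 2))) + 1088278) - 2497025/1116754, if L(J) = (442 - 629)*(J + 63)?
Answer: 1199465004739/1116754 ≈ 1.0741e+6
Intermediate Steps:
d(t, c) = 2*c
X(f, k) = 20 + f
L(J) = -11781 - 187*J (L(J) = -187*(63 + J) = -11781 - 187*J)
(L(X(-7, d(6, 2))) + 1088278) - 2497025/1116754 = ((-11781 - 187*(20 - 7)) + 1088278) - 2497025/1116754 = ((-11781 - 187*13) + 1088278) - 2497025*1/1116754 = ((-11781 - 2431) + 1088278) - 2497025/1116754 = (-14212 + 1088278) - 2497025/1116754 = 1074066 - 2497025/1116754 = 1199465004739/1116754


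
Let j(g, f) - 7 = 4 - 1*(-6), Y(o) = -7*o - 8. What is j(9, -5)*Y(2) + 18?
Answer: -356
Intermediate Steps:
Y(o) = -8 - 7*o
j(g, f) = 17 (j(g, f) = 7 + (4 - 1*(-6)) = 7 + (4 + 6) = 7 + 10 = 17)
j(9, -5)*Y(2) + 18 = 17*(-8 - 7*2) + 18 = 17*(-8 - 14) + 18 = 17*(-22) + 18 = -374 + 18 = -356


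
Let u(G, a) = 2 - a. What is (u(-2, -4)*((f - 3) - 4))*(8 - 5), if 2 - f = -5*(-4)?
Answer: -450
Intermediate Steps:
f = -18 (f = 2 - (-5)*(-4) = 2 - 1*20 = 2 - 20 = -18)
(u(-2, -4)*((f - 3) - 4))*(8 - 5) = ((2 - 1*(-4))*((-18 - 3) - 4))*(8 - 5) = ((2 + 4)*(-21 - 4))*3 = (6*(-25))*3 = -150*3 = -450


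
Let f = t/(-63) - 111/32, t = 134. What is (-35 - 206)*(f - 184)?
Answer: 92116225/2016 ≈ 45693.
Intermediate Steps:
f = -11281/2016 (f = 134/(-63) - 111/32 = 134*(-1/63) - 111*1/32 = -134/63 - 111/32 = -11281/2016 ≈ -5.5957)
(-35 - 206)*(f - 184) = (-35 - 206)*(-11281/2016 - 184) = -241*(-382225/2016) = 92116225/2016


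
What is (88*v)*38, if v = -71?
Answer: -237424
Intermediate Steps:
(88*v)*38 = (88*(-71))*38 = -6248*38 = -237424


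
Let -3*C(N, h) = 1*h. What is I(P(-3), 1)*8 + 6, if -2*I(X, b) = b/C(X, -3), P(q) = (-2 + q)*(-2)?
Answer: 2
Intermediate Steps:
P(q) = 4 - 2*q
C(N, h) = -h/3
I(X, b) = -b/2 (I(X, b) = -b/(2*((-⅓*(-3)))) = -b/(2*1) = -b/2)
I(P(-3), 1)*8 + 6 = -½*1*8 + 6 = -½*8 + 6 = -4 + 6 = 2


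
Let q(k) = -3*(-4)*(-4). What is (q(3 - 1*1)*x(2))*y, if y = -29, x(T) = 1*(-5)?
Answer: -6960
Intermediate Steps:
x(T) = -5
q(k) = -48 (q(k) = 12*(-4) = -48)
(q(3 - 1*1)*x(2))*y = -48*(-5)*(-29) = 240*(-29) = -6960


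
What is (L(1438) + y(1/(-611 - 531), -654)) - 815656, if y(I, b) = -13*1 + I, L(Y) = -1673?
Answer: -933404565/1142 ≈ -8.1734e+5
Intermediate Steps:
y(I, b) = -13 + I
(L(1438) + y(1/(-611 - 531), -654)) - 815656 = (-1673 + (-13 + 1/(-611 - 531))) - 815656 = (-1673 + (-13 + 1/(-1142))) - 815656 = (-1673 + (-13 - 1/1142)) - 815656 = (-1673 - 14847/1142) - 815656 = -1925413/1142 - 815656 = -933404565/1142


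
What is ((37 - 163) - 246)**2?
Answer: 138384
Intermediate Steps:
((37 - 163) - 246)**2 = (-126 - 246)**2 = (-372)**2 = 138384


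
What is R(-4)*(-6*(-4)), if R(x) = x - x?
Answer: 0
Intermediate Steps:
R(x) = 0
R(-4)*(-6*(-4)) = 0*(-6*(-4)) = 0*24 = 0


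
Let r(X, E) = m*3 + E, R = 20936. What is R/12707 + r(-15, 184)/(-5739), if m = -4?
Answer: 117966100/72925473 ≈ 1.6176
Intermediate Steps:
r(X, E) = -12 + E (r(X, E) = -4*3 + E = -12 + E)
R/12707 + r(-15, 184)/(-5739) = 20936/12707 + (-12 + 184)/(-5739) = 20936*(1/12707) + 172*(-1/5739) = 20936/12707 - 172/5739 = 117966100/72925473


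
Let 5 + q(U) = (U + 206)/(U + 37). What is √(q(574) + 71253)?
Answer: 2*√39347413/47 ≈ 266.93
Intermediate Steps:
q(U) = -5 + (206 + U)/(37 + U) (q(U) = -5 + (U + 206)/(U + 37) = -5 + (206 + U)/(37 + U))
√(q(574) + 71253) = √((21 - 4*574)/(37 + 574) + 71253) = √((21 - 2296)/611 + 71253) = √((1/611)*(-2275) + 71253) = √(-175/47 + 71253) = √(3348716/47) = 2*√39347413/47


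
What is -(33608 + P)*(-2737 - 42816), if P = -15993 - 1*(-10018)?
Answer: 1258766049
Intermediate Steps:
P = -5975 (P = -15993 + 10018 = -5975)
-(33608 + P)*(-2737 - 42816) = -(33608 - 5975)*(-2737 - 42816) = -27633*(-45553) = -1*(-1258766049) = 1258766049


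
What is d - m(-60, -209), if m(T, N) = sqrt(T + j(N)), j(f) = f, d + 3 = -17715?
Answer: -17718 - I*sqrt(269) ≈ -17718.0 - 16.401*I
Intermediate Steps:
d = -17718 (d = -3 - 17715 = -17718)
m(T, N) = sqrt(N + T) (m(T, N) = sqrt(T + N) = sqrt(N + T))
d - m(-60, -209) = -17718 - sqrt(-209 - 60) = -17718 - sqrt(-269) = -17718 - I*sqrt(269)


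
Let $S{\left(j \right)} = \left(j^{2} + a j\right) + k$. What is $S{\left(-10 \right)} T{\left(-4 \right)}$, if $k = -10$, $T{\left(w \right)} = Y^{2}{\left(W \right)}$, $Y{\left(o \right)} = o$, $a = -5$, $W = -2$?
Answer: $560$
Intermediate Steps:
$T{\left(w \right)} = 4$ ($T{\left(w \right)} = \left(-2\right)^{2} = 4$)
$S{\left(j \right)} = -10 + j^{2} - 5 j$ ($S{\left(j \right)} = \left(j^{2} - 5 j\right) - 10 = -10 + j^{2} - 5 j$)
$S{\left(-10 \right)} T{\left(-4 \right)} = \left(-10 + \left(-10\right)^{2} - -50\right) 4 = \left(-10 + 100 + 50\right) 4 = 140 \cdot 4 = 560$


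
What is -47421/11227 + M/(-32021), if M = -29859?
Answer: -1183240848/359499767 ≈ -3.2914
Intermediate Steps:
-47421/11227 + M/(-32021) = -47421/11227 - 29859/(-32021) = -47421*1/11227 - 29859*(-1/32021) = -47421/11227 + 29859/32021 = -1183240848/359499767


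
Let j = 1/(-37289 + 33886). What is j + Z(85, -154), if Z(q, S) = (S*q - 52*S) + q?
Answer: -17004792/3403 ≈ -4997.0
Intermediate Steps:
Z(q, S) = q - 52*S + S*q (Z(q, S) = (-52*S + S*q) + q = q - 52*S + S*q)
j = -1/3403 (j = 1/(-3403) = -1/3403 ≈ -0.00029386)
j + Z(85, -154) = -1/3403 + (85 - 52*(-154) - 154*85) = -1/3403 + (85 + 8008 - 13090) = -1/3403 - 4997 = -17004792/3403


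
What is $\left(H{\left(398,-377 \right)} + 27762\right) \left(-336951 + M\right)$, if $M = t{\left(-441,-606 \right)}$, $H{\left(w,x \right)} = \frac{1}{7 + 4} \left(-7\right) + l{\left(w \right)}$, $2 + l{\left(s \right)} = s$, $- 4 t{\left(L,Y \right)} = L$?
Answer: $- \frac{417320089353}{44} \approx -9.4846 \cdot 10^{9}$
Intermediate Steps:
$t{\left(L,Y \right)} = - \frac{L}{4}$
$l{\left(s \right)} = -2 + s$
$H{\left(w,x \right)} = - \frac{29}{11} + w$ ($H{\left(w,x \right)} = \frac{1}{7 + 4} \left(-7\right) + \left(-2 + w\right) = \frac{1}{11} \left(-7\right) + \left(-2 + w\right) = - \frac{7}{11} + \left(-2 + w\right) = - \frac{29}{11} + w$)
$M = \frac{441}{4}$ ($M = \left(- \frac{1}{4}\right) \left(-441\right) = \frac{441}{4} \approx 110.25$)
$\left(H{\left(398,-377 \right)} + 27762\right) \left(-336951 + M\right) = \left(\left(- \frac{29}{11} + 398\right) + 27762\right) \left(-336951 + \frac{441}{4}\right) = \left(\frac{4349}{11} + 27762\right) \left(- \frac{1347363}{4}\right) = \frac{309731}{11} \left(- \frac{1347363}{4}\right) = - \frac{417320089353}{44}$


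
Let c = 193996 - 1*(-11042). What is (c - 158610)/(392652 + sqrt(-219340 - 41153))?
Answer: 6076682352/51391951199 - 15476*I*sqrt(260493)/51391951199 ≈ 0.11824 - 0.0001537*I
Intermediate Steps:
c = 205038 (c = 193996 + 11042 = 205038)
(c - 158610)/(392652 + sqrt(-219340 - 41153)) = (205038 - 158610)/(392652 + sqrt(-219340 - 41153)) = 46428/(392652 + sqrt(-260493)) = 46428/(392652 + I*sqrt(260493))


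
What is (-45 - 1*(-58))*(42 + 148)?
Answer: 2470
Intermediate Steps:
(-45 - 1*(-58))*(42 + 148) = (-45 + 58)*190 = 13*190 = 2470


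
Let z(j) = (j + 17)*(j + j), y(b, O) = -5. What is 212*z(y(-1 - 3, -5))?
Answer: -25440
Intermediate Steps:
z(j) = 2*j*(17 + j) (z(j) = (17 + j)*(2*j) = 2*j*(17 + j))
212*z(y(-1 - 3, -5)) = 212*(2*(-5)*(17 - 5)) = 212*(2*(-5)*12) = 212*(-120) = -25440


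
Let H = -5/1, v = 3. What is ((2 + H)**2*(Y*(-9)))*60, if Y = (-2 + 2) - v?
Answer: 14580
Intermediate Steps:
H = -5 (H = -5*1 = -5)
Y = -3 (Y = (-2 + 2) - 1*3 = 0 - 3 = -3)
((2 + H)**2*(Y*(-9)))*60 = ((2 - 5)**2*(-3*(-9)))*60 = ((-3)**2*27)*60 = (9*27)*60 = 243*60 = 14580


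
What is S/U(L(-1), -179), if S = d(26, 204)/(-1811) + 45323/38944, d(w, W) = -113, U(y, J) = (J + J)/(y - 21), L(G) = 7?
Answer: 605364375/12624437536 ≈ 0.047952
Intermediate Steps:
U(y, J) = 2*J/(-21 + y) (U(y, J) = (2*J)/(-21 + y) = 2*J/(-21 + y))
S = 86480625/70527584 (S = -113/(-1811) + 45323/38944 = -113*(-1/1811) + 45323*(1/38944) = 113/1811 + 45323/38944 = 86480625/70527584 ≈ 1.2262)
S/U(L(-1), -179) = 86480625/(70527584*((2*(-179)/(-21 + 7)))) = 86480625/(70527584*((2*(-179)/(-14)))) = 86480625/(70527584*((2*(-179)*(-1/14)))) = 86480625/(70527584*(179/7)) = (86480625/70527584)*(7/179) = 605364375/12624437536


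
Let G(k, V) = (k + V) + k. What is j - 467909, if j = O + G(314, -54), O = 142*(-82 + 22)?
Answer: -475855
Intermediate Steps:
O = -8520 (O = 142*(-60) = -8520)
G(k, V) = V + 2*k (G(k, V) = (V + k) + k = V + 2*k)
j = -7946 (j = -8520 + (-54 + 2*314) = -8520 + (-54 + 628) = -8520 + 574 = -7946)
j - 467909 = -7946 - 467909 = -475855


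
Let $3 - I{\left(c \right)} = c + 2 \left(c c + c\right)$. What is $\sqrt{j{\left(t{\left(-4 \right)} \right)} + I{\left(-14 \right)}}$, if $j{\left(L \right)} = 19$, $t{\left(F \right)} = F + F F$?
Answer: $2 i \sqrt{82} \approx 18.111 i$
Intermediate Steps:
$t{\left(F \right)} = F + F^{2}$
$I{\left(c \right)} = 3 - 3 c - 2 c^{2}$ ($I{\left(c \right)} = 3 - \left(c + 2 \left(c c + c\right)\right) = 3 - \left(c + 2 \left(c^{2} + c\right)\right) = 3 - \left(c + 2 \left(c + c^{2}\right)\right) = 3 - \left(c + \left(2 c + 2 c^{2}\right)\right) = 3 - \left(2 c^{2} + 3 c\right) = 3 - 3 c - 2 c^{2}$)
$\sqrt{j{\left(t{\left(-4 \right)} \right)} + I{\left(-14 \right)}} = \sqrt{19 - \left(-45 + 392\right)} = \sqrt{19 + \left(3 + 42 - 392\right)} = \sqrt{19 - 347} = \sqrt{-328} = 2 i \sqrt{82}$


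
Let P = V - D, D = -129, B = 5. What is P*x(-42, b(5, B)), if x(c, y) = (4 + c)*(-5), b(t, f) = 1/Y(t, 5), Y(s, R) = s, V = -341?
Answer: -40280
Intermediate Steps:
b(t, f) = 1/t
x(c, y) = -20 - 5*c
P = -212 (P = -341 - 1*(-129) = -341 + 129 = -212)
P*x(-42, b(5, B)) = -212*(-20 - 5*(-42)) = -212*(-20 + 210) = -212*190 = -40280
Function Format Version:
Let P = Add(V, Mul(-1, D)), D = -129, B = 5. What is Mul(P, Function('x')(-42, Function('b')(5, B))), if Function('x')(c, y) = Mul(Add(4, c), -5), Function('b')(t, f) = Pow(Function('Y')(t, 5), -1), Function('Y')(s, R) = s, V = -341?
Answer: -40280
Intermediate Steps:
Function('b')(t, f) = Pow(t, -1)
Function('x')(c, y) = Add(-20, Mul(-5, c))
P = -212 (P = Add(-341, Mul(-1, -129)) = Add(-341, 129) = -212)
Mul(P, Function('x')(-42, Function('b')(5, B))) = Mul(-212, Add(-20, Mul(-5, -42))) = Mul(-212, Add(-20, 210)) = Mul(-212, 190) = -40280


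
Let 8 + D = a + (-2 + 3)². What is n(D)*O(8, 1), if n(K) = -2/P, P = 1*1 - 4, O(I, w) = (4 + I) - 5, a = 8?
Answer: 14/3 ≈ 4.6667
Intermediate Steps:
O(I, w) = -1 + I
P = -3 (P = 1 - 4 = -3)
D = 1 (D = -8 + (8 + (-2 + 3)²) = -8 + (8 + 1²) = -8 + (8 + 1) = -8 + 9 = 1)
n(K) = ⅔ (n(K) = -2/(-3) = -2*(-⅓) = ⅔)
n(D)*O(8, 1) = 2*(-1 + 8)/3 = (⅔)*7 = 14/3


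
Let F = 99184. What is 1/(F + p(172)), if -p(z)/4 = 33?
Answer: 1/99052 ≈ 1.0096e-5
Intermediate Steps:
p(z) = -132 (p(z) = -4*33 = -132)
1/(F + p(172)) = 1/(99184 - 132) = 1/99052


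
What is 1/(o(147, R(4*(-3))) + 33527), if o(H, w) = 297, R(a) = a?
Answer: 1/33824 ≈ 2.9565e-5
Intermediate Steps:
1/(o(147, R(4*(-3))) + 33527) = 1/(297 + 33527) = 1/33824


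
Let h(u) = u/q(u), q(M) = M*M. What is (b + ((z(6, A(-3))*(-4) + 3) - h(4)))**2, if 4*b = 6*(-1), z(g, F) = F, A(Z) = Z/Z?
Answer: 121/16 ≈ 7.5625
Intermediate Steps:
A(Z) = 1
q(M) = M**2
b = -3/2 (b = (6*(-1))/4 = (1/4)*(-6) = -3/2 ≈ -1.5000)
h(u) = 1/u (h(u) = u/(u**2) = u/u**2 = 1/u)
(b + ((z(6, A(-3))*(-4) + 3) - h(4)))**2 = (-3/2 + ((1*(-4) + 3) - 1/4))**2 = (-3/2 + ((-4 + 3) - 1*1/4))**2 = (-3/2 + (-1 - 1/4))**2 = (-3/2 - 5/4)**2 = (-11/4)**2 = 121/16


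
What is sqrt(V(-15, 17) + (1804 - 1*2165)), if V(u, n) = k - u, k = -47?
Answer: I*sqrt(393) ≈ 19.824*I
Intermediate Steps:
V(u, n) = -47 - u
sqrt(V(-15, 17) + (1804 - 1*2165)) = sqrt((-47 - 1*(-15)) + (1804 - 1*2165)) = sqrt((-47 + 15) + (1804 - 2165)) = sqrt(-32 - 361) = sqrt(-393) = I*sqrt(393)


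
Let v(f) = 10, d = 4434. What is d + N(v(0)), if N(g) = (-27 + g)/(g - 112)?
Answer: 26605/6 ≈ 4434.2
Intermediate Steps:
N(g) = (-27 + g)/(-112 + g)
d + N(v(0)) = 4434 + (-27 + 10)/(-112 + 10) = 4434 - 17/(-102) = 4434 - 1/102*(-17) = 4434 + 1/6 = 26605/6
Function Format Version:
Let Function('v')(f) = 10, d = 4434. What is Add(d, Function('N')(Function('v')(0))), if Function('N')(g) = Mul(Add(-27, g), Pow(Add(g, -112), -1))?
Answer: Rational(26605, 6) ≈ 4434.2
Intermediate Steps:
Function('N')(g) = Mul(Pow(Add(-112, g), -1), Add(-27, g)) (Function('N')(g) = Mul(Add(-27, g), Pow(Add(-112, g), -1)) = Mul(Pow(Add(-112, g), -1), Add(-27, g)))
Add(d, Function('N')(Function('v')(0))) = Add(4434, Mul(Pow(Add(-112, 10), -1), Add(-27, 10))) = Add(4434, Mul(Pow(-102, -1), -17)) = Add(4434, Mul(Rational(-1, 102), -17)) = Add(4434, Rational(1, 6)) = Rational(26605, 6)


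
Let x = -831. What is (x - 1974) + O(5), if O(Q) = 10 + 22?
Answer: -2773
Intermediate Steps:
O(Q) = 32
(x - 1974) + O(5) = (-831 - 1974) + 32 = -2805 + 32 = -2773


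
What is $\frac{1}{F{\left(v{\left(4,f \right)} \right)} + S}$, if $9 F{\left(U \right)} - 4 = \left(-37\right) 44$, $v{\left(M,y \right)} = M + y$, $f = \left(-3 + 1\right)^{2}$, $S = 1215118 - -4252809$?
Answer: $\frac{9}{49209719} \approx 1.8289 \cdot 10^{-7}$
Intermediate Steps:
$S = 5467927$ ($S = 1215118 + 4252809 = 5467927$)
$f = 4$ ($f = \left(-2\right)^{2} = 4$)
$F{\left(U \right)} = - \frac{1624}{9}$ ($F{\left(U \right)} = \frac{4}{9} + \frac{\left(-37\right) 44}{9} = \frac{4}{9} + \frac{1}{9} \left(-1628\right) = \frac{4}{9} - \frac{1628}{9} = - \frac{1624}{9}$)
$\frac{1}{F{\left(v{\left(4,f \right)} \right)} + S} = \frac{1}{- \frac{1624}{9} + 5467927} = \frac{1}{\frac{49209719}{9}} = \frac{9}{49209719}$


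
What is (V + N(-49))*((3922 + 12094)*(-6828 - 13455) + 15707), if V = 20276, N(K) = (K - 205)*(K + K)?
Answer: -14672229530928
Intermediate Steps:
N(K) = 2*K*(-205 + K) (N(K) = (-205 + K)*(2*K) = 2*K*(-205 + K))
(V + N(-49))*((3922 + 12094)*(-6828 - 13455) + 15707) = (20276 + 2*(-49)*(-205 - 49))*((3922 + 12094)*(-6828 - 13455) + 15707) = (20276 + 2*(-49)*(-254))*(16016*(-20283) + 15707) = (20276 + 24892)*(-324852528 + 15707) = 45168*(-324836821) = -14672229530928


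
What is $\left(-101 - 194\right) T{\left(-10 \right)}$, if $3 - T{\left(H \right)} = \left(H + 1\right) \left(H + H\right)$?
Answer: $52215$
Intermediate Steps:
$T{\left(H \right)} = 3 - 2 H \left(1 + H\right)$ ($T{\left(H \right)} = 3 - \left(H + 1\right) \left(H + H\right) = 3 - \left(1 + H\right) 2 H = 3 - 2 H \left(1 + H\right)$)
$\left(-101 - 194\right) T{\left(-10 \right)} = \left(-101 - 194\right) \left(3 - -20 - 2 \left(-10\right)^{2}\right) = - 295 \left(3 + 20 - 200\right) = \left(-295\right) \left(-177\right) = 52215$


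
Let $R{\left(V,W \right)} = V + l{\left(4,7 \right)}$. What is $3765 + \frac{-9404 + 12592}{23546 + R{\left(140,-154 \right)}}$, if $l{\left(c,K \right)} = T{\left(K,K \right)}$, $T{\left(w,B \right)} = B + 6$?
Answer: $\frac{89229923}{23699} \approx 3765.1$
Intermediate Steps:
$T{\left(w,B \right)} = 6 + B$
$l{\left(c,K \right)} = 6 + K$
$R{\left(V,W \right)} = 13 + V$ ($R{\left(V,W \right)} = V + \left(6 + 7\right) = V + 13 = 13 + V$)
$3765 + \frac{-9404 + 12592}{23546 + R{\left(140,-154 \right)}} = 3765 + \frac{-9404 + 12592}{23546 + \left(13 + 140\right)} = 3765 + \frac{3188}{23546 + 153} = 3765 + \frac{3188}{23699} = \frac{89229923}{23699}$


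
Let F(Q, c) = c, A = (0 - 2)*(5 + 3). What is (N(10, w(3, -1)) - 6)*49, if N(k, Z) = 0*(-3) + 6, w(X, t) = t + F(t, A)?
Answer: 0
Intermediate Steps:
A = -16 (A = -2*8 = -16)
w(X, t) = -16 + t (w(X, t) = t - 16 = -16 + t)
N(k, Z) = 6 (N(k, Z) = 0 + 6 = 6)
(N(10, w(3, -1)) - 6)*49 = (6 - 6)*49 = 0*49 = 0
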